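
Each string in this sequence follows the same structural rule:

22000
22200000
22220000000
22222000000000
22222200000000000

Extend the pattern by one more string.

22222220000000000000

Term n consists of n 2's, followed by 2n-1 0's, where the shown terms are n = 2, 3, 4, 5, 6.
Setting n = 7 gives 7, 13 characters in each block.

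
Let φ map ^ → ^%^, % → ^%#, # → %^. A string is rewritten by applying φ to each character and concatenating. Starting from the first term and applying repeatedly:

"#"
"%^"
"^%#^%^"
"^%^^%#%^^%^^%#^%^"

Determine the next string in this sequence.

^%^^%#^%^^%^^%#%^^%#^%^^%^^%#^%^^%^^%#%^^%^^%#^%^

φ(^%^^%#%^^%^^%#^%^) expands symbol-by-symbol to ^%^ ^%# ^%^ ^%^ ^%# %^ ^%# ^%^ ^%^ ^%# ^%^ ^%^ ^%# %^ ^%^ ^%# ^%^; joining the 17 pieces gives the next term.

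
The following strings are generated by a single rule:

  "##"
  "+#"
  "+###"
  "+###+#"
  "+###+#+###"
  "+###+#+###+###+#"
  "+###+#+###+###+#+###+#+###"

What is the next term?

+###+#+###+###+#+###+#+###+###+#+###+###+#

From term 3 onward, concatenate the last term with the second-to-last: +#·## = +###, +###·+# = +###+#, …
The next term joins +###+#+###+###+#+###+#+### and +###+#+###+###+#.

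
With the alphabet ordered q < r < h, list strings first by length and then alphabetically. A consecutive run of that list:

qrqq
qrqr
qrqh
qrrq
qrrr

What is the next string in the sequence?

Treat qrrr as a base-3 numeral over the given alphabet and add one, carrying through any trailing h's.

qrrh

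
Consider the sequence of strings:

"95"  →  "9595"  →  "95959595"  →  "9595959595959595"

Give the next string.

95959595959595959595959595959595

s(k+1) = s(k)·s(k) — each term doubles the last.
So the next term is two copies of 9595959595959595.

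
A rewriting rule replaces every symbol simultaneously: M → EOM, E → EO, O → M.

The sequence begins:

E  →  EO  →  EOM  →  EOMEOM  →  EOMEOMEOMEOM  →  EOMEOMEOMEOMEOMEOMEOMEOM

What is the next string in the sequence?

φ(EOMEOMEOMEOMEOMEOMEOMEOM) expands symbol-by-symbol to EO M EOM EO M EOM EO M EOM EO M EOM EO M EOM EO M EOM EO M EOM EO M EOM; joining the 24 pieces gives the next term.

EOMEOMEOMEOMEOMEOMEOMEOMEOMEOMEOMEOMEOMEOMEOMEOM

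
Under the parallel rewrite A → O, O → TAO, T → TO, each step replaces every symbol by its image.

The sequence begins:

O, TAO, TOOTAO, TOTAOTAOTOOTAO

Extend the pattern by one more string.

TOTAOTOOTAOTOOTAOTOTAOTAOTOOTAO

Applying the rule to each of the 14 symbols of TOTAOTAOTOOTAO gives the pieces TO TAO TO O TAO TO O TAO TO TAO TAO TO O TAO, which concatenate to the answer.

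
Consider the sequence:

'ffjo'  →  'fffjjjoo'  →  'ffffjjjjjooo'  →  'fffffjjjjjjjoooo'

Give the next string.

ffffffjjjjjjjjjooooo

Reading off run lengths: f runs 2, 3, 4, 5; j runs 1, 3, 5, 7; o runs 1, 2, 3, 4 — each is linear in n (n = 1, 2, …).
Setting n = 5 gives 6, 9, 5 characters in each block.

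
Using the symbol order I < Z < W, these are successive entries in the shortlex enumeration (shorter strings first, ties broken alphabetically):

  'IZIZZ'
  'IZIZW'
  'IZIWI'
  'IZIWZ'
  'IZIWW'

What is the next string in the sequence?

Treat IZIWW as a base-3 numeral over the given alphabet and add one, carrying through any trailing W's.

IZZII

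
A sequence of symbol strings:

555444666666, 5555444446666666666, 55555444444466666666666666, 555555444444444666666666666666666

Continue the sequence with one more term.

5555555444444444446666666666666666666666

Reading off run lengths: 5 runs 3, 4, 5, 6; 4 runs 3, 5, 7, 9; 6 runs 6, 10, 14, 18 — each is linear in n (n = 1, 2, …).
Setting n = 5 gives 7, 11, 22 characters in each block.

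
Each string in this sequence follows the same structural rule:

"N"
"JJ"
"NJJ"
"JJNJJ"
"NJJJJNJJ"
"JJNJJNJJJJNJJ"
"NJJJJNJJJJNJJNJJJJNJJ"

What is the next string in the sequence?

From term 3 onward, concatenate the second-to-last term with the last: N·JJ = NJJ, JJ·NJJ = JJNJJ, …
So term 8 is JJNJJNJJJJNJJ·NJJJJNJJJJNJJNJJJJNJJ.

JJNJJNJJJJNJJNJJJJNJJJJNJJNJJJJNJJ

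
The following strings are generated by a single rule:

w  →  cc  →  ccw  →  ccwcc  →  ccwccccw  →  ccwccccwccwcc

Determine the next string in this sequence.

From term 3 onward, concatenate the last term with the second-to-last: cc·w = ccw, ccw·cc = ccwcc, …
Continuing: ccwccccwccwcc · ccwccccw gives term 7.

ccwccccwccwccccwccccw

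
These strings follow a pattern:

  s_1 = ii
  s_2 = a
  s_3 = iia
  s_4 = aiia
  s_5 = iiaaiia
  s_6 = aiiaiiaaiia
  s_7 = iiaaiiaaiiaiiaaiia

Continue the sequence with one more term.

Each term (from the third on) is the two preceding terms concatenated in order: term 3 = ii·a = iia.
Continuing: aiiaiiaaiia · iiaaiiaaiiaiiaaiia gives term 8.

aiiaiiaaiiaiiaaiiaaiiaiiaaiia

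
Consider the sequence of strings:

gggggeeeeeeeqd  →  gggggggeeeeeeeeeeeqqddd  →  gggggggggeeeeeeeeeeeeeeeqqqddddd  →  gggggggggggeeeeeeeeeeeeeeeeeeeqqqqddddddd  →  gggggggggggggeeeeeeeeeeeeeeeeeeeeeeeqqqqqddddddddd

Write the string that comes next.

Reading off run lengths: g runs 5, 7, 9, 11, 13; e runs 7, 11, 15, 19, 23; q runs 1, 2, 3, 4, 5; d runs 1, 3, 5, 7, 9 — each is linear in n (n = 1, 2, …).
At n = 6 the blocks have lengths 15, 27, 6, 11.

gggggggggggggggeeeeeeeeeeeeeeeeeeeeeeeeeeeqqqqqqddddddddddd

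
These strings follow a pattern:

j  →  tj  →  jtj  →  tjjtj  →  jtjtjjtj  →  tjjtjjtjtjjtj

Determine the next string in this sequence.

This is a Fibonacci-style word recurrence s(k) = s(k−2)·s(k−1): e.g. j·tj = jtj.
Continuing: jtjtjjtj · tjjtjjtjtjjtj gives term 7.

jtjtjjtjtjjtjjtjtjjtj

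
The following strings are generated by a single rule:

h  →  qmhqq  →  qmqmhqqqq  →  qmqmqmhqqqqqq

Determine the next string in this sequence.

qmqmqmqmhqqqqqqqq

s(k+1) = qm·s(k)·qq, so each term gains qm as a prefix and qq as a suffix.
One more step from qmqmqmhqqqqqq gives the answer.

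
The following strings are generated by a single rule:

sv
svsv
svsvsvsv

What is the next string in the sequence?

svsvsvsvsvsvsvsv

s(k+1) = s(k)·s(k) — each term doubles the last.
One more doubling of svsvsvsv gives the answer.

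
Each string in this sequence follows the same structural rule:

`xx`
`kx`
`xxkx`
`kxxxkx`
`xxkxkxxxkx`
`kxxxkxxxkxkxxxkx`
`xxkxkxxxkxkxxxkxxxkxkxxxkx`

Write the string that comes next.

From term 3 onward, concatenate the second-to-last term with the last: xx·kx = xxkx, kx·xxkx = kxxxkx, …
The next term joins kxxxkxxxkxkxxxkx and xxkxkxxxkxkxxxkxxxkxkxxxkx.

kxxxkxxxkxkxxxkxxxkxkxxxkxkxxxkxxxkxkxxxkx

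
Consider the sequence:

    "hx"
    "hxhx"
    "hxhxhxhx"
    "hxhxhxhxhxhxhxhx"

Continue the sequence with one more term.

Every step duplicates the string.
Doubling hxhxhxhxhxhxhxhx:

hxhxhxhxhxhxhxhxhxhxhxhxhxhxhxhx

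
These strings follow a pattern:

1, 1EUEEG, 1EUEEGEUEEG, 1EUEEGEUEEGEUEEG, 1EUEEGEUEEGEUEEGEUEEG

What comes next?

1EUEEGEUEEGEUEEGEUEEGEUEEG

Every step adds EUEEG to the end: s(k+1) = s(k)·EUEEG.
So the next term is 1EUEEGEUEEGEUEEGEUEEG·EUEEG.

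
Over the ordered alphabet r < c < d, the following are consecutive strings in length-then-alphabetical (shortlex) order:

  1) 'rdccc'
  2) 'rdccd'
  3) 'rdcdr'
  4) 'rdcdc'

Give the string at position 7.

rddrc

Advancing 3 positions from rdcdc through rdcdc → rdcdd → rddrr reaches term 7.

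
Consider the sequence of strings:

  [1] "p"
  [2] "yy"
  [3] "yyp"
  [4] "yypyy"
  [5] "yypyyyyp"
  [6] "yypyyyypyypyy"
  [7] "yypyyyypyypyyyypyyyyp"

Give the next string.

From term 3 onward, concatenate the last term with the second-to-last: yy·p = yyp, yyp·yy = yypyy, …
So term 8 is yypyyyypyypyyyypyyyyp·yypyyyypyypyy.

yypyyyypyypyyyypyyyypyypyyyypyypyy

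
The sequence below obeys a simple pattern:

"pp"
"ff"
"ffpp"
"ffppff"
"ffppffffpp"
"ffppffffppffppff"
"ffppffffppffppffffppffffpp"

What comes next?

This is a Fibonacci-style word recurrence s(k) = s(k−1)·s(k−2): e.g. ff·pp = ffpp.
The next term joins ffppffffppffppffffppffffpp and ffppffffppffppff.

ffppffffppffppffffppffffppffppffffppffppff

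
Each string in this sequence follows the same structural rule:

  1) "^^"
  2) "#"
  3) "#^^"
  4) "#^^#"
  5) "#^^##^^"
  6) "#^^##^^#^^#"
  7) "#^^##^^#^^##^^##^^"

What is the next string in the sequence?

Each term (from the third on) is the previous term followed by the one before it: term 3 = #·^^ = #^^.
The next term joins #^^##^^#^^##^^##^^ and #^^##^^#^^#.

#^^##^^#^^##^^##^^#^^##^^#^^#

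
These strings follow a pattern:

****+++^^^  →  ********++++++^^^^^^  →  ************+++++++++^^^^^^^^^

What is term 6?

************************++++++++++++++++++^^^^^^^^^^^^^^^^^^

Reading off run lengths: * runs 4, 8, 12; + runs 3, 6, 9; ^ runs 3, 6, 9 — each is linear in n (n = 1, 2, …).
At n = 6 the blocks have lengths 24, 18, 18.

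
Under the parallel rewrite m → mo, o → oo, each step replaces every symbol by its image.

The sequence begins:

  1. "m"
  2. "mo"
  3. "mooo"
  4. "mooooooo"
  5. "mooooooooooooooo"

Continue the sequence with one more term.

Applying the rule to each of the 16 symbols of mooooooooooooooo gives the pieces mo oo oo oo oo oo oo oo oo oo oo oo oo oo oo oo, which concatenate to the answer.

mooooooooooooooooooooooooooooooo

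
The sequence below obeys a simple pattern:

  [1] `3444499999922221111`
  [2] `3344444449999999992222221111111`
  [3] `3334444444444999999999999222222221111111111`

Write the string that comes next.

Term n consists of n 3's, followed by 3n+1 4's, followed by 3n+3 9's, followed by 2n+2 2's, followed by 3n+1 1's (n = 1, 2, …).
Setting n = 4 gives 4, 13, 15, 10, 13 characters in each block.

3333444444444444499999999999999922222222221111111111111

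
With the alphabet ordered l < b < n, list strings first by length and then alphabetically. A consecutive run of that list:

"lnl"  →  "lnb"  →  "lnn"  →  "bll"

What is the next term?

The successor of bll increments the rightmost position that isn't already n and resets every position after it to l.

blb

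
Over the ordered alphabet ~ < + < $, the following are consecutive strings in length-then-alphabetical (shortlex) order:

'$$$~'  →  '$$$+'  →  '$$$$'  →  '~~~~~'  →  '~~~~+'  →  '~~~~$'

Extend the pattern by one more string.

~~~+~

Treat ~~~~$ as a base-3 numeral over the given alphabet and add one, carrying through any trailing $'s.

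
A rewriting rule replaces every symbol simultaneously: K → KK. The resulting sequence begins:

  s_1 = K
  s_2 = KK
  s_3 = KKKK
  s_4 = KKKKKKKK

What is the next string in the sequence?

KKKKKKKKKKKKKKKK

Apply φ to KKKKKKKK symbol by symbol: K→KK, K→KK, K→KK, K→KK, K→KK, K→KK, K→KK, K→KK; joined: KK KK KK KK KK KK KK KK.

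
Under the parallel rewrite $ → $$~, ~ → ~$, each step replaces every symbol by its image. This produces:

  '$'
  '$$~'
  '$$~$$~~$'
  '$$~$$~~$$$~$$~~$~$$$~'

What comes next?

Replace each of the 21 characters of $$~$$~~$$$~$$~~$~$$$~ in place — $$~ $$~ ~$ $$~ $$~ ~$ ~$ $$~ $$~ $$~ ~$ $$~ $$~ ~$ ~$ $$~ ~$ $$~ $$~ $$~ ~$ — and concatenate.

$$~$$~~$$$~$$~~$~$$$~$$~$$~~$$$~$$~~$~$$$~~$$$~$$~$$~~$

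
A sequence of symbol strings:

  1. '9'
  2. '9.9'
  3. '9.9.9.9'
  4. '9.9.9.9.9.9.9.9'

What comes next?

Every step duplicates the string with '.' between the halves.
Doubling 9.9.9.9.9.9.9.9 with '.' between the halves:

9.9.9.9.9.9.9.9.9.9.9.9.9.9.9.9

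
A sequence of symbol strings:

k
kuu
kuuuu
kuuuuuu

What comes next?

The strings grow by a fixed suffix uu each time.
So the next term is kuuuuuu·uu.

kuuuuuuuu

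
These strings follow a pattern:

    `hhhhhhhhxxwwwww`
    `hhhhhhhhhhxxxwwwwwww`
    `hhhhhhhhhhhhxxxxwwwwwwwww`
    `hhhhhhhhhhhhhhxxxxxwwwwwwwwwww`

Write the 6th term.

Each string has the form h^{2n+2} x^{n-1} w^{2n-1}, where the shown terms are n = 3, 4, 5, 6.
At n = 8 the blocks have lengths 18, 7, 15.

hhhhhhhhhhhhhhhhhhxxxxxxxwwwwwwwwwwwwwww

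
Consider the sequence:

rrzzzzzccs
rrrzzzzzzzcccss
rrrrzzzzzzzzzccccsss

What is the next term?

rrrrrzzzzzzzzzzzcccccssss

Each string has the form r^{n} z^{2n+1} c^{n} s^{n-1}, where the shown terms are n = 2, 3, 4.
At n = 5 the blocks have lengths 5, 11, 5, 4.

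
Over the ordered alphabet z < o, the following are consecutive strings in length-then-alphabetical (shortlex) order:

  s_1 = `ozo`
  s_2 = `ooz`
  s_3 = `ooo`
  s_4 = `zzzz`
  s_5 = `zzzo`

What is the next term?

zzoz

The successor of zzzo increments the rightmost position that isn't already o and resets every position after it to z.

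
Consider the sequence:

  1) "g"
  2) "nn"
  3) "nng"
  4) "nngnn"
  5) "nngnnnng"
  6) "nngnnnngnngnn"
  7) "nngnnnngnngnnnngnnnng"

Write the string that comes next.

Each term (from the third on) is the previous term followed by the one before it: term 3 = nn·g = nng.
Continuing: nngnnnngnngnnnngnnnng · nngnnnngnngnn gives term 8.

nngnnnngnngnnnngnnnngnngnnnngnngnn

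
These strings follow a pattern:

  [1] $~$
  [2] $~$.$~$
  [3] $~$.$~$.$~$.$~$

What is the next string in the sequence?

s(k+1) = s(k)·.·s(k) — each term doubles the last with '.' between the halves.
So the next term is two copies of $~$.$~$.$~$.$~$ with '.' between the halves.

$~$.$~$.$~$.$~$.$~$.$~$.$~$.$~$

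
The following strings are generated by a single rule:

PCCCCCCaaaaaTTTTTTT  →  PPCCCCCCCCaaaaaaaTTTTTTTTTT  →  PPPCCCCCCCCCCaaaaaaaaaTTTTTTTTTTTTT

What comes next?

Term n consists of n-1 P's, followed by 2n+2 C's, followed by 2n+1 a's, followed by 3n+1 T's, where the shown terms are n = 2, 3, 4.
At n = 5 the blocks have lengths 4, 12, 11, 16.

PPPPCCCCCCCCCCCCaaaaaaaaaaaTTTTTTTTTTTTTTTT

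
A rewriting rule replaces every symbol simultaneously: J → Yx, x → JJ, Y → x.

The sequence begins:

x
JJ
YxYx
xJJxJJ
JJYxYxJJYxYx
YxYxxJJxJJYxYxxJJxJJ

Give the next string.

Rewriting the 20 symbols of YxYxxJJxJJYxYxxJJxJJ one by one yields x JJ x JJ JJ Yx Yx JJ Yx Yx x JJ x JJ JJ Yx Yx JJ Yx Yx; concatenated:

xJJxJJJJYxYxJJYxYxxJJxJJJJYxYxJJYxYx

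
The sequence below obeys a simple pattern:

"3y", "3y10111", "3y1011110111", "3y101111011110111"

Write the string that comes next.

Each term is the previous one with 10111 appended.
Applying this once more to 3y101111011110111:

3y10111101111011110111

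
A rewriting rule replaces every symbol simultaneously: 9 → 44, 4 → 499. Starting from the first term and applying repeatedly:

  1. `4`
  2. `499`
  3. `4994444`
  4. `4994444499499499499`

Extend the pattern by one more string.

Rewriting the 19 symbols of 4994444499499499499 one by one yields 499 44 44 499 499 499 499 499 44 44 499 44 44 499 44 44 499 44 44; concatenated:

49944444994994994994994444499444449944444994444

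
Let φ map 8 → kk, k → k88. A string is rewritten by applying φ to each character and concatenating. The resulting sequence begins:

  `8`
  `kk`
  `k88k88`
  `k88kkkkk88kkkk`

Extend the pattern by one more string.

Applying the rule to each of the 14 symbols of k88kkkkk88kkkk gives the pieces k88 kk kk k88 k88 k88 k88 k88 kk kk k88 k88 k88 k88, which concatenate to the answer.

k88kkkkk88k88k88k88k88kkkkk88k88k88k88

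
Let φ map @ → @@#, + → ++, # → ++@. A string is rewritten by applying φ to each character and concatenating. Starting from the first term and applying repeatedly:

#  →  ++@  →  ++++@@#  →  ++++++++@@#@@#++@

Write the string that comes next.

Rewriting the 17 symbols of ++++++++@@#@@#++@ one by one yields ++ ++ ++ ++ ++ ++ ++ ++ @@# @@# ++@ @@# @@# ++@ ++ ++ @@#; concatenated:

++++++++++++++++@@#@@#++@@@#@@#++@++++@@#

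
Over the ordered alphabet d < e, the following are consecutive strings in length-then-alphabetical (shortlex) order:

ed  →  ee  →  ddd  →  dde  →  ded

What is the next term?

Treat ded as a base-2 numeral over the given alphabet and add one, carrying through any trailing e's.

dee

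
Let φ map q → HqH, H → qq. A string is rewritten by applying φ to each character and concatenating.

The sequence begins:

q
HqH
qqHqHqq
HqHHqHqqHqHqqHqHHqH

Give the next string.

Replace each of the 19 characters of HqHHqHqqHqHqqHqHHqH in place — qq HqH qq qq HqH qq HqH HqH qq HqH qq HqH HqH qq HqH qq qq HqH qq — and concatenate.

qqHqHqqqqHqHqqHqHHqHqqHqHqqHqHHqHqqHqHqqqqHqHqq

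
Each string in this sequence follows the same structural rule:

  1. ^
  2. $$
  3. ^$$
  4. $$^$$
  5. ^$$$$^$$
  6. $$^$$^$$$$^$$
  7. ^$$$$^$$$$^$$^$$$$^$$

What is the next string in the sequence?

$$^$$^$$$$^$$^$$$$^$$$$^$$^$$$$^$$

From term 3 onward, concatenate the second-to-last term with the last: ^·$$ = ^$$, $$·^$$ = $$^$$, …
So term 8 is $$^$$^$$$$^$$·^$$$$^$$$$^$$^$$$$^$$.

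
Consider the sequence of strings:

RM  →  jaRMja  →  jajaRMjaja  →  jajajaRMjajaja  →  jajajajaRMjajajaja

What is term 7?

Every step adds ja to the front and ja to the end of the previous string.
From jajajajaRMjajajaja, 2 further steps: jajajajaRMjajajaja → jajajajajaRMjajajajaja → (answer).

jajajajajajaRMjajajajajaja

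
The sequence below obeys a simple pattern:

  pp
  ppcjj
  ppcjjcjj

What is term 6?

Every step adds cjj to the end: s(k+1) = s(k)·cjj.
From ppcjjcjj, 3 further steps: ppcjjcjj → ppcjjcjjcjj → ppcjjcjjcjjcjj → (answer).

ppcjjcjjcjjcjjcjj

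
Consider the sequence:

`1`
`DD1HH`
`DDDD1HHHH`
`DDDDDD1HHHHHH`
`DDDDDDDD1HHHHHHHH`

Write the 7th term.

DDDDDDDDDDDD1HHHHHHHHHHHH

Each term wraps the previous one in DD on the left and HH on the right.
From DDDDDDDD1HHHHHHHH, 2 further steps: DDDDDDDD1HHHHHHHH → DDDDDDDDDD1HHHHHHHHHH → (answer).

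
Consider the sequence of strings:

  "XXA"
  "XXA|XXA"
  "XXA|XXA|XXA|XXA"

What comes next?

Every step duplicates the string with '|' between the halves.
Doubling XXA|XXA|XXA|XXA with '|' between the halves:

XXA|XXA|XXA|XXA|XXA|XXA|XXA|XXA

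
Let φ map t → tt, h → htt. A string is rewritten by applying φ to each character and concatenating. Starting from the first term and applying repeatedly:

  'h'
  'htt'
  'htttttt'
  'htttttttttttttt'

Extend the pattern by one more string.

Applying the rule to each of the 15 symbols of htttttttttttttt gives the pieces htt tt tt tt tt tt tt tt tt tt tt tt tt tt tt, which concatenate to the answer.

htttttttttttttttttttttttttttttt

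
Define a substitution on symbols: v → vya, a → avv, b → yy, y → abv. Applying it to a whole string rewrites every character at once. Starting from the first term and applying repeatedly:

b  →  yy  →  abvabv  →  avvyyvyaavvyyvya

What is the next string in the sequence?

φ(avvyyvyaavvyyvya) expands symbol-by-symbol to avv vya vya abv abv vya abv avv avv vya vya abv abv vya abv avv; joining the 16 pieces gives the next term.

avvvyavyaabvabvvyaabvavvavvvyavyaabvabvvyaabvavv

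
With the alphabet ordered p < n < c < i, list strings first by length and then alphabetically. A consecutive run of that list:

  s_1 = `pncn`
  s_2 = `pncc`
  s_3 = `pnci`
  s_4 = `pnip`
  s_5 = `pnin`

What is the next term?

pnic

Treat pnin as a base-4 numeral over the given alphabet and add one, carrying through any trailing i's.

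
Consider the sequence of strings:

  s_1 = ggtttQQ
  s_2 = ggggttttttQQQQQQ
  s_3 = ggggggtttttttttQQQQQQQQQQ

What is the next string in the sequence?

Reading off run lengths: g runs 2, 4, 6; t runs 3, 6, 9; Q runs 2, 6, 10 — each is linear in n (n = 1, 2, …).
At n = 4 the blocks have lengths 8, 12, 14.

ggggggggttttttttttttQQQQQQQQQQQQQQ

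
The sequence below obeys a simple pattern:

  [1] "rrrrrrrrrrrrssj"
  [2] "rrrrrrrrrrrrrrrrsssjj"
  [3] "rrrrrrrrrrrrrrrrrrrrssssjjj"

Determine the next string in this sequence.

Reading off run lengths: r runs 12, 16, 20; s runs 2, 3, 4; j runs 1, 2, 3 — each is linear in n, where the shown terms are n = 3, 4, 5.
At n = 6 the blocks have lengths 24, 5, 4.

rrrrrrrrrrrrrrrrrrrrrrrrsssssjjjj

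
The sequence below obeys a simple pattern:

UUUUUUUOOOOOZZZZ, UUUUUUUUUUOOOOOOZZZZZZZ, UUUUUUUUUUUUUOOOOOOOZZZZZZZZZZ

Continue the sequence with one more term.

UUUUUUUUUUUUUUUUOOOOOOOOZZZZZZZZZZZZZ

Reading off run lengths: U runs 7, 10, 13; O runs 5, 6, 7; Z runs 4, 7, 10 — each is linear in n, where the shown terms are n = 2, 3, 4.
Setting n = 5 gives 16, 8, 13 characters in each block.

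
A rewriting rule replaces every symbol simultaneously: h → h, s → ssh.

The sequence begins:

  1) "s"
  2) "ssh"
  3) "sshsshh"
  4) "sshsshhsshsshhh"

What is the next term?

Replace each of the 15 characters of sshsshhsshsshhh in place — ssh ssh h ssh ssh h h ssh ssh h ssh ssh h h h — and concatenate.

sshsshhsshsshhhsshsshhsshsshhhh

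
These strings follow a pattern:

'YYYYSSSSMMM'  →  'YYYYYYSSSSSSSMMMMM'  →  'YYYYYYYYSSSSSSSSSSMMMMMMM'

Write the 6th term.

YYYYYYYYYYYYYYSSSSSSSSSSSSSSSSSSSMMMMMMMMMMMMM

The n-th term is 2n+2 Y's then 3n+1 S's then 2n+1 M's (n = 1, 2, …).
At n = 6 the blocks have lengths 14, 19, 13.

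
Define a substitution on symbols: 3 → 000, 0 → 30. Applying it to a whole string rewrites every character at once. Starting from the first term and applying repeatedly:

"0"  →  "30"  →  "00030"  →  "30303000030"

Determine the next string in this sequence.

Rewriting each symbol of 30303000030: 3→000, 0→30, 3→000, 0→30, 3→000, 0→30, 0→30, 0→30, 0→30, 3→000, 0→30, which concatenates to 000 30 000 30 000 30 30 30 30 000 30.

00030000300003030303000030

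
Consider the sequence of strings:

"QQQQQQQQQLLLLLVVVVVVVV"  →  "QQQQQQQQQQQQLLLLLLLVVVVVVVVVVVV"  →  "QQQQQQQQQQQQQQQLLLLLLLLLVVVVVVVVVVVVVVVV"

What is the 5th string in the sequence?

QQQQQQQQQQQQQQQQQQQQQLLLLLLLLLLLLLVVVVVVVVVVVVVVVVVVVVVVVV

Each string has the form Q^{3n+3} L^{2n+1} V^{4n}, where the shown terms are n = 2, 3, 4.
For term 5, n = 6, so the run lengths are 21, 13, 24.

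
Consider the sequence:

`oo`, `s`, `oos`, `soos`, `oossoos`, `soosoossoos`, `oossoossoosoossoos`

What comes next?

This is a Fibonacci-style word recurrence s(k) = s(k−2)·s(k−1): e.g. oo·s = oos.
The next term joins soosoossoos and oossoossoosoossoos.

soosoossoosoossoossoosoossoos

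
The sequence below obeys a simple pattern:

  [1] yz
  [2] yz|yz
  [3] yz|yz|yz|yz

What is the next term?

yz|yz|yz|yz|yz|yz|yz|yz

Each string is two copies of the previous one joined by '|'.
One more doubling of yz|yz|yz|yz gives the answer.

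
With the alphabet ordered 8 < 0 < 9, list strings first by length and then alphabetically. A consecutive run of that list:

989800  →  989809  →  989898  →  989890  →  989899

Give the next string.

Find the rightmost character of 989899 below 9, bump it to the next letter, and reset everything to its right to 8.

989088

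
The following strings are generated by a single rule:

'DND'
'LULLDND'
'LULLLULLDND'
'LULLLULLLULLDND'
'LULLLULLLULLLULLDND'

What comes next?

Every step adds LULL at the front: s(k+1) = LULL·s(k).
Applying this once more to LULLLULLLULLLULLDND:

LULLLULLLULLLULLLULLDND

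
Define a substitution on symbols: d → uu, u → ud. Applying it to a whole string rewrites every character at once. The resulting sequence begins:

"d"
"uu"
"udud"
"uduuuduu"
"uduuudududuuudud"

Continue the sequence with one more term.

uduuudududuuuduuuduuudududuuuduu

φ(uduuudududuuudud) expands symbol-by-symbol to ud uu ud ud ud uu ud uu ud uu ud ud ud uu ud uu; joining the 16 pieces gives the next term.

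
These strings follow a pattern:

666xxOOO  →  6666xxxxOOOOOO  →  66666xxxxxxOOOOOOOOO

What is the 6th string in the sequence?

Term n consists of n+2 6's, followed by 2n x's, followed by 3n O's (n = 1, 2, …).
At n = 6 the blocks have lengths 8, 12, 18.

66666666xxxxxxxxxxxxOOOOOOOOOOOOOOOOOO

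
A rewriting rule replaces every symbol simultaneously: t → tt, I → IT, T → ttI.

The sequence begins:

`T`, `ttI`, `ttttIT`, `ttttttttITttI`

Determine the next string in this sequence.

Rewriting the 13 symbols of ttttttttITttI one by one yields tt tt tt tt tt tt tt tt IT ttI tt tt IT; concatenated:

ttttttttttttttttITttIttttIT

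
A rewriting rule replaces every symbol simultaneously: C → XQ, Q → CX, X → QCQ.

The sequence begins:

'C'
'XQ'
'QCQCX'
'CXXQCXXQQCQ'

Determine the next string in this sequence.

Expanding CXXQCXXQQCQ: C→XQ, X→QCQ, X→QCQ, Q→CX, C→XQ, X→QCQ, X→QCQ, Q→CX, Q→CX, C→XQ, Q→CX. Concatenated: XQ QCQ QCQ CX XQ QCQ QCQ CX CX XQ CX.

XQQCQQCQCXXQQCQQCQCXCXXQCX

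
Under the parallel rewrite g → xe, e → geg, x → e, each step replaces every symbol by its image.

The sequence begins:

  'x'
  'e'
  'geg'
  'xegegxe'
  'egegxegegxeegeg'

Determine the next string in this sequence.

φ(egegxegegxeegeg) expands symbol-by-symbol to geg xe geg xe e geg xe geg xe e geg geg xe geg xe; joining the 15 pieces gives the next term.

gegxegegxeegegxegegxeegeggegxegegxe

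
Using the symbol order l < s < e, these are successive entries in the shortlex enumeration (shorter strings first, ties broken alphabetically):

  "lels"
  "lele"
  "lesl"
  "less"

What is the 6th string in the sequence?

leel

Advancing 2 positions from less through less → lese reaches term 6.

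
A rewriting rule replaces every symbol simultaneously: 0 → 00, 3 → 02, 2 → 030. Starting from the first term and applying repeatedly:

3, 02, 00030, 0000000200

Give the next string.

000000000000000300000

Apply φ to 0000000200 symbol by symbol: 0→00, 0→00, 0→00, 0→00, 0→00, 0→00, 0→00, 2→030, 0→00, 0→00; joined: 00 00 00 00 00 00 00 030 00 00.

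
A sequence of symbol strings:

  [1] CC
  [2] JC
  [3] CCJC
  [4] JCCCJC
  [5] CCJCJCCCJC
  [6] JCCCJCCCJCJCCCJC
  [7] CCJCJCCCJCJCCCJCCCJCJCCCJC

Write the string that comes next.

JCCCJCCCJCJCCCJCCCJCJCCCJCJCCCJCCCJCJCCCJC

From term 3 onward, concatenate the second-to-last term with the last: CC·JC = CCJC, JC·CCJC = JCCCJC, …
Continuing: JCCCJCCCJCJCCCJC · CCJCJCCCJCJCCCJCCCJCJCCCJC gives term 8.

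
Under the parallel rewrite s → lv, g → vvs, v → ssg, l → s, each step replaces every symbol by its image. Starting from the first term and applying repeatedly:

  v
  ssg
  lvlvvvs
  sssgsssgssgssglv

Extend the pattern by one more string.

lvlvlvvvslvlvlvvvslvlvvvslvlvvvssssg

φ(sssgsssgssgssglv) expands symbol-by-symbol to lv lv lv vvs lv lv lv vvs lv lv vvs lv lv vvs s ssg; joining the 16 pieces gives the next term.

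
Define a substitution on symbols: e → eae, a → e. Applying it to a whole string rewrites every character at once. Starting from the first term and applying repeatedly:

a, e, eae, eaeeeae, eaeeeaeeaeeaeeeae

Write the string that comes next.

eaeeeaeeaeeaeeeaeeaeeeaeeaeeeaeeaeeaeeeae

φ(eaeeeaeeaeeaeeeae) expands symbol-by-symbol to eae e eae eae eae e eae eae e eae eae e eae eae eae e eae; joining the 17 pieces gives the next term.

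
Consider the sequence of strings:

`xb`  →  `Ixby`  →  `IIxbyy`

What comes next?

IIIxbyyy

Each term wraps the previous one in I on the left and y on the right.
So the next term is I·IIxbyy·y.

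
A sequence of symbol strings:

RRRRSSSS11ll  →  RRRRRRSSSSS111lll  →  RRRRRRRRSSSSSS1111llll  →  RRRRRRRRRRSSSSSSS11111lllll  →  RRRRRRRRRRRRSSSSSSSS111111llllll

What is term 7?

RRRRRRRRRRRRRRRRSSSSSSSSSS11111111llllllll

Term n consists of 2n R's, followed by n+2 S's, followed by n 1's, followed by n l's, where the shown terms are n = 2, 3, 4, 5, 6.
Setting n = 8 gives 16, 10, 8, 8 characters in each block.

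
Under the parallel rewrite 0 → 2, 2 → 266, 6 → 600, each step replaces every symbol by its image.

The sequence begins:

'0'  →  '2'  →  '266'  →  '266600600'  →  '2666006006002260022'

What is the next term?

26660060060022600226002226626660022266266

φ(2666006006002260022) expands symbol-by-symbol to 266 600 600 600 2 2 600 2 2 600 2 2 266 266 600 2 2 266 266; joining the 19 pieces gives the next term.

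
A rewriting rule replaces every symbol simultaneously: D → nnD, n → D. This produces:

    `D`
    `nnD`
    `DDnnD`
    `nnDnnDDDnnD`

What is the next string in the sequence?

DDnnDDDnnDnnDnnDDDnnD

Apply φ to nnDnnDDDnnD symbol by symbol: n→D, n→D, D→nnD, n→D, n→D, D→nnD, D→nnD, D→nnD, n→D, n→D, D→nnD; joined: D D nnD D D nnD nnD nnD D D nnD.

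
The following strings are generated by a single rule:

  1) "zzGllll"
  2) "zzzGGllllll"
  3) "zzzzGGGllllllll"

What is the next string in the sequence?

Reading off run lengths: z runs 2, 3, 4; G runs 1, 2, 3; l runs 4, 6, 8 — each is linear in n, where the shown terms are n = 2, 3, 4.
For the next term, n = 5, so the run lengths are 5, 4, 10.

zzzzzGGGGllllllllll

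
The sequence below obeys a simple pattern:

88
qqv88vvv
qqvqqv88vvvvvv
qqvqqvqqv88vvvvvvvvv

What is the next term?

s(k+1) = qqv·s(k)·vvv, so each term gains qqv as a prefix and vvv as a suffix.
So the next term is qqv·qqvqqvqqv88vvvvvvvvv·vvv.

qqvqqvqqvqqv88vvvvvvvvvvvv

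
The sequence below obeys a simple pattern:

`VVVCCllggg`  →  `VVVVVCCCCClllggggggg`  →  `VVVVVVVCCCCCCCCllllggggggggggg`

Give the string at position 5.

Term n consists of 2n+1 V's, followed by 3n-1 C's, followed by n+1 l's, followed by 4n-1 g's (n = 1, 2, …).
For term 5, n = 5, so the run lengths are 11, 14, 6, 19.

VVVVVVVVVVVCCCCCCCCCCCCCCllllllggggggggggggggggggg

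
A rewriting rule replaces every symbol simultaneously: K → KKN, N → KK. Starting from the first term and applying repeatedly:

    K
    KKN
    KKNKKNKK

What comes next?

Apply φ to KKNKKNKK symbol by symbol: K→KKN, K→KKN, N→KK, K→KKN, K→KKN, N→KK, K→KKN, K→KKN; joined: KKN KKN KK KKN KKN KK KKN KKN.

KKNKKNKKKKNKKNKKKKNKKN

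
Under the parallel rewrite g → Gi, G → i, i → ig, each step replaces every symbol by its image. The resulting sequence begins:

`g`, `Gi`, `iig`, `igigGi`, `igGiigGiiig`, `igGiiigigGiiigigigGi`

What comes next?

φ(igGiiigigGiiigigigGi) expands symbol-by-symbol to ig Gi i ig ig ig Gi ig Gi i ig ig ig Gi ig Gi ig Gi i ig; joining the 20 pieces gives the next term.

igGiiigigigGiigGiiigigigGiigGiigGiiig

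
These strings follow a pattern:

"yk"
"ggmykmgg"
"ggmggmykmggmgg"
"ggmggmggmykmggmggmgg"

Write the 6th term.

ggmggmggmggmggmykmggmggmggmggmgg

Each term wraps the previous one in ggm on the left and mgg on the right.
From ggmggmggmykmggmggmgg, 2 further steps: ggmggmggmykmggmggmgg → ggmggmggmggmykmggmggmggmgg → (answer).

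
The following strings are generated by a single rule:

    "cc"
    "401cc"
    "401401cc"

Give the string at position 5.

Each term is the previous one with 401 prepended.
From 401401cc, 2 further steps: 401401cc → 401401401cc → (answer).

401401401401cc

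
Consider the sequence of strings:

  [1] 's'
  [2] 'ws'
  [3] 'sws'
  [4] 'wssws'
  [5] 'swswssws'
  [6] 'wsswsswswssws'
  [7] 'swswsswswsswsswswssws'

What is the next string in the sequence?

wsswsswswsswsswswsswswsswsswswssws

This is a Fibonacci-style word recurrence s(k) = s(k−2)·s(k−1): e.g. s·ws = sws.
Continuing: wsswsswswssws · swswsswswsswsswswssws gives term 8.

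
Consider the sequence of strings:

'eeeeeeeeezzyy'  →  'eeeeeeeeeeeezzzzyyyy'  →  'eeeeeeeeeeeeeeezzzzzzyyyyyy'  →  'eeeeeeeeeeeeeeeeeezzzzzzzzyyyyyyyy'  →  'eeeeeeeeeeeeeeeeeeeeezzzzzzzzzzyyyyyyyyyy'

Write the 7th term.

Reading off run lengths: e runs 9, 12, 15, 18, 21; z runs 2, 4, 6, 8, 10; y runs 2, 4, 6, 8, 10 — each is linear in n, where the shown terms are n = 2, 3, 4, 5, 6.
At n = 8 the blocks have lengths 27, 14, 14.

eeeeeeeeeeeeeeeeeeeeeeeeeeezzzzzzzzzzzzzzyyyyyyyyyyyyyy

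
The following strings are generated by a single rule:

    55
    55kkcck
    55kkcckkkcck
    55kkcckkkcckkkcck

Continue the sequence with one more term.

The strings grow by a fixed suffix kkcck each time.
So the next term is 55kkcckkkcckkkcck·kkcck.

55kkcckkkcckkkcckkkcck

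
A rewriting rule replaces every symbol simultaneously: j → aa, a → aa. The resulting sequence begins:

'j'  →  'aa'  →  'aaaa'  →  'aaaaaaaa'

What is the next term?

Rewriting each symbol of aaaaaaaa: a→aa, a→aa, a→aa, a→aa, a→aa, a→aa, a→aa, a→aa, which concatenates to aa aa aa aa aa aa aa aa.

aaaaaaaaaaaaaaaa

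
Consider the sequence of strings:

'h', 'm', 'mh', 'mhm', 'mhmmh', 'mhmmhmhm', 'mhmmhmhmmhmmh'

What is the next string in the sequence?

This is a Fibonacci-style word recurrence s(k) = s(k−1)·s(k−2): e.g. m·h = mh.
The next term joins mhmmhmhmmhmmh and mhmmhmhm.

mhmmhmhmmhmmhmhmmhmhm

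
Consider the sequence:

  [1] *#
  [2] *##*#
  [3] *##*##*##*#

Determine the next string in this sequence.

s(k+1) = s(k)·#·s(k) — each term doubles the last with '#' between the halves.
One more doubling of *##*##*##*# gives the answer.

*##*##*##*##*##*##*##*#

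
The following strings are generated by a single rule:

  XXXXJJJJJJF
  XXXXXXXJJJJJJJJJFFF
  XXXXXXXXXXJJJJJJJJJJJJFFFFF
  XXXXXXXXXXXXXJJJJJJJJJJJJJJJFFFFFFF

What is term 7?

XXXXXXXXXXXXXXXXXXXXXXJJJJJJJJJJJJJJJJJJJJJJJJFFFFFFFFFFFFF

The n-th term is 3n+1 X's then 3n+3 J's then 2n-1 F's (n = 1, 2, …).
For term 7, n = 7, so the run lengths are 22, 24, 13.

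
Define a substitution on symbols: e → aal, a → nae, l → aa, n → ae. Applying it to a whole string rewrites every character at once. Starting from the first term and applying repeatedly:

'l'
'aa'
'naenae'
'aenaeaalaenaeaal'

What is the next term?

Rewriting the 16 symbols of aenaeaalaenaeaal one by one yields nae aal ae nae aal nae nae aa nae aal ae nae aal nae nae aa; concatenated:

naeaalaenaeaalnaenaeaanaeaalaenaeaalnaenaeaa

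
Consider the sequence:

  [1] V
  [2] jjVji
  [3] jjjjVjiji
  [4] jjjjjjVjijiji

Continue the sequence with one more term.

s(k+1) = jj·s(k)·ji, so each term gains jj as a prefix and ji as a suffix.
Applying this once more to jjjjjjVjijiji:

jjjjjjjjVjijijiji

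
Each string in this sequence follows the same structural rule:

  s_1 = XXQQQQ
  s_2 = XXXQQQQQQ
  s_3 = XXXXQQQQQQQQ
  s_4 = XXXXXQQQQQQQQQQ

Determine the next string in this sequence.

Term n consists of n X's, followed by 2n Q's, where the shown terms are n = 2, 3, 4, 5.
At n = 6 the blocks have lengths 6, 12.

XXXXXXQQQQQQQQQQQQ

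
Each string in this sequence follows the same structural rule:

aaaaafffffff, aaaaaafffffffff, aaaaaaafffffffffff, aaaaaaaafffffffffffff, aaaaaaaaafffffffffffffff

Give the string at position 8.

The n-th term is n+2 a's then 2n+1 f's, where the shown terms are n = 3, 4, 5, 6, 7.
At n = 10 the blocks have lengths 12, 21.

aaaaaaaaaaaafffffffffffffffffffff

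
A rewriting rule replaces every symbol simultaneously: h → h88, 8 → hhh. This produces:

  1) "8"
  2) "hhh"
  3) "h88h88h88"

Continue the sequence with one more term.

Apply φ to h88h88h88 symbol by symbol: h→h88, 8→hhh, 8→hhh, h→h88, 8→hhh, 8→hhh, h→h88, 8→hhh, 8→hhh; joined: h88 hhh hhh h88 hhh hhh h88 hhh hhh.

h88hhhhhhh88hhhhhhh88hhhhhh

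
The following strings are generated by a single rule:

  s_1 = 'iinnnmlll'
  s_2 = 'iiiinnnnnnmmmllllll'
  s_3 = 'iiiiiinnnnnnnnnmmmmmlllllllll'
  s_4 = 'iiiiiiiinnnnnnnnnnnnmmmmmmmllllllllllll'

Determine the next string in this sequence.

Reading off run lengths: i runs 2, 4, 6, 8; n runs 3, 6, 9, 12; m runs 1, 3, 5, 7; l runs 3, 6, 9, 12 — each is linear in n (n = 1, 2, …).
Setting n = 5 gives 10, 15, 9, 15 characters in each block.

iiiiiiiiiinnnnnnnnnnnnnnnmmmmmmmmmlllllllllllllll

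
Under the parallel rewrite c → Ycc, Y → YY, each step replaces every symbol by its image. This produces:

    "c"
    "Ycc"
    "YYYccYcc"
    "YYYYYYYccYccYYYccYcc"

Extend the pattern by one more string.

YYYYYYYYYYYYYYYccYccYYYccYccYYYYYYYccYccYYYccYcc

Applying the rule to each of the 20 symbols of YYYYYYYccYccYYYccYcc gives the pieces YY YY YY YY YY YY YY Ycc Ycc YY Ycc Ycc YY YY YY Ycc Ycc YY Ycc Ycc, which concatenate to the answer.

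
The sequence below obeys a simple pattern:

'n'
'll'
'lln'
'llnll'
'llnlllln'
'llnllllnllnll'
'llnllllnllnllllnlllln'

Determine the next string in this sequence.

llnllllnllnllllnllllnllnllllnllnll

Each term (from the third on) is the previous term followed by the one before it: term 3 = ll·n = lln.
The next term joins llnllllnllnllllnlllln and llnllllnllnll.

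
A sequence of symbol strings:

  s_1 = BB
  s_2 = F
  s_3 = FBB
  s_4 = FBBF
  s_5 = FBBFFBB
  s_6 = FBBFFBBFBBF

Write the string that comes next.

FBBFFBBFBBFFBBFFBB

Each term (from the third on) is the previous term followed by the one before it: term 3 = F·BB = FBB.
Continuing: FBBFFBBFBBF · FBBFFBB gives term 7.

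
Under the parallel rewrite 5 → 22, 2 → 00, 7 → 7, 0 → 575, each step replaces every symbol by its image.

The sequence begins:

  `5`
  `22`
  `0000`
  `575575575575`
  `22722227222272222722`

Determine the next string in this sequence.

φ(22722227222272222722) expands symbol-by-symbol to 00 00 7 00 00 00 00 7 00 00 00 00 7 00 00 00 00 7 00 00; joining the 20 pieces gives the next term.

000070000000070000000070000000070000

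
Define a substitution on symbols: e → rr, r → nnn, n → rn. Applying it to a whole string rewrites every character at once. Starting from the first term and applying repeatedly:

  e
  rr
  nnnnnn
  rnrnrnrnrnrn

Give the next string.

Rewriting each symbol of rnrnrnrnrnrn: r→nnn, n→rn, r→nnn, n→rn, r→nnn, n→rn, r→nnn, n→rn, r→nnn, n→rn, r→nnn, n→rn, which concatenates to nnn rn nnn rn nnn rn nnn rn nnn rn nnn rn.

nnnrnnnnrnnnnrnnnnrnnnnrnnnnrn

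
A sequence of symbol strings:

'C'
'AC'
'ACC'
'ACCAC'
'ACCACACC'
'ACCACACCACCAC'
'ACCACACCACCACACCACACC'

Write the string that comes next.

ACCACACCACCACACCACACCACCACACCACCAC

Each term (from the third on) is the previous term followed by the one before it: term 3 = AC·C = ACC.
Continuing: ACCACACCACCACACCACACC · ACCACACCACCAC gives term 8.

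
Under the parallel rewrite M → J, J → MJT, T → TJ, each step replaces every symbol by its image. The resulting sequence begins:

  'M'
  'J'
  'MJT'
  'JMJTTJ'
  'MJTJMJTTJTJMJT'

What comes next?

Replace each of the 14 characters of MJTJMJTTJTJMJT in place — J MJT TJ MJT J MJT TJ TJ MJT TJ MJT J MJT TJ — and concatenate.

JMJTTJMJTJMJTTJTJMJTTJMJTJMJTTJ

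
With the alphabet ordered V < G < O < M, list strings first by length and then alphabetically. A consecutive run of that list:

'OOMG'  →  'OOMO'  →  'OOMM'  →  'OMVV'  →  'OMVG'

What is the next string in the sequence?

OMVO

Find the rightmost character of OMVG below M, bump it to the next letter, and reset everything to its right to V.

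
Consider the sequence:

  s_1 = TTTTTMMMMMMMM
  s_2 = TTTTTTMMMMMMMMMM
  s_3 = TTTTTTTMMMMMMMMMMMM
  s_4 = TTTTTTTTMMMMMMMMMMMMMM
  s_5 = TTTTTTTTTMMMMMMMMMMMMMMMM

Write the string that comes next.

Term n consists of n+2 T's, followed by 2n+2 M's, where the shown terms are n = 3, 4, 5, 6, 7.
At n = 8 the blocks have lengths 10, 18.

TTTTTTTTTTMMMMMMMMMMMMMMMMMM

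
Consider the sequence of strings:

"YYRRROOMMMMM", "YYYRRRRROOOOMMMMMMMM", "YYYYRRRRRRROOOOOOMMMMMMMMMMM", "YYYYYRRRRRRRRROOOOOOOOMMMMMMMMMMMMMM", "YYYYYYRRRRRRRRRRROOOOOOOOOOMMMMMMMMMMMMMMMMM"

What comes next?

YYYYYYYRRRRRRRRRRRRROOOOOOOOOOOOMMMMMMMMMMMMMMMMMMMM

The n-th term is n+1 Y's then 2n+1 R's then 2n O's then 3n+2 M's (n = 1, 2, …).
For the next term, n = 6, so the run lengths are 7, 13, 12, 20.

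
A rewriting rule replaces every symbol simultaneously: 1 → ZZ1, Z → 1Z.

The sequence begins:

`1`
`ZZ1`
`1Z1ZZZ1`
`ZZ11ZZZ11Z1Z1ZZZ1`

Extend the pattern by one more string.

1Z1ZZZ1ZZ11Z1Z1ZZZ1ZZ11ZZZ11ZZZ11Z1Z1ZZZ1

φ(ZZ11ZZZ11Z1Z1ZZZ1) expands symbol-by-symbol to 1Z 1Z ZZ1 ZZ1 1Z 1Z 1Z ZZ1 ZZ1 1Z ZZ1 1Z ZZ1 1Z 1Z 1Z ZZ1; joining the 17 pieces gives the next term.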